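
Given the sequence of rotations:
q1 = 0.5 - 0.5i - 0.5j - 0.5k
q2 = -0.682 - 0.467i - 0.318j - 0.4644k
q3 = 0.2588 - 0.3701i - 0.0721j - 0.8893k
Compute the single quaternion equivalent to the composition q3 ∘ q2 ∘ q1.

q2 · q1 = -0.9657 + 0.0343i + 0.1807j + 0.1833k
q3 · q2 · q1 = -0.0612 + 0.5138i + 0.1537j + 0.8418k
-0.0612 + 0.5138i + 0.1537j + 0.8418k


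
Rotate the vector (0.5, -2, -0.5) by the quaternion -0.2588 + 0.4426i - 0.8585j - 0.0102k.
(1.076, -1.717, 0.629)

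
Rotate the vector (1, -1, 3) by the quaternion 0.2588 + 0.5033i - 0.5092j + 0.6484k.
(1.656, -2.592, 1.24)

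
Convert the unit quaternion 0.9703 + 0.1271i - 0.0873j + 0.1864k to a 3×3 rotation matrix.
[[0.9153, -0.3839, -0.122], [0.3395, 0.8982, -0.2792], [0.2168, 0.2141, 0.9524]]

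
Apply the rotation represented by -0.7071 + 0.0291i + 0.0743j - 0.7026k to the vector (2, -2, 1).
(1.836, 1.911, 1.407)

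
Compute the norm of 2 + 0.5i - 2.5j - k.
3.391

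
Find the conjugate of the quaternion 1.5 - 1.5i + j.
1.5 + 1.5i - j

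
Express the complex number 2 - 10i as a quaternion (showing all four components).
2 - 10i + 0j + 0k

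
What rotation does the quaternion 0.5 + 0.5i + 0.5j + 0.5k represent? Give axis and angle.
axis = (√3/3, √3/3, √3/3), θ = 2π/3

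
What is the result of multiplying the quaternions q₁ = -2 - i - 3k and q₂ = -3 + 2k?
12 + 3i + 2j + 5k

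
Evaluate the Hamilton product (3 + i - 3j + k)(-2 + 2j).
-4i + 12j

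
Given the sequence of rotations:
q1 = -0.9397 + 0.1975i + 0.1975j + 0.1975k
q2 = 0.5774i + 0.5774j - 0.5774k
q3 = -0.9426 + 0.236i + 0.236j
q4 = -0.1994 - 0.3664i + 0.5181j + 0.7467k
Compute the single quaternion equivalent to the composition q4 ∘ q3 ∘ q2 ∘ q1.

q2 · q1 = -0.114 - 0.3145i - 0.7707j + 0.5426k
q3 · q2 · q1 = 0.3636 + 0.3976i + 0.5715j - 0.6191k
q4 · q3 · q2 · q1 = 0.2394 - 0.96i + 0.1445j - 0.0204k
0.2394 - 0.96i + 0.1445j - 0.0204k


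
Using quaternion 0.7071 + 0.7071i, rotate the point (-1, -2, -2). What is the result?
(-1, 2, -2)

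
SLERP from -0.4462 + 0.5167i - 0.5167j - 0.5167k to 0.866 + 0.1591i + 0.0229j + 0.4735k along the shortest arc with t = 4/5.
-0.8404 - 0.0142i - 0.1404j - 0.5233k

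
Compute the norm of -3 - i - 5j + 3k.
√44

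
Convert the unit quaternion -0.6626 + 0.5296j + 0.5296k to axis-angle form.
axis = (0, √2/2, √2/2), θ = 263°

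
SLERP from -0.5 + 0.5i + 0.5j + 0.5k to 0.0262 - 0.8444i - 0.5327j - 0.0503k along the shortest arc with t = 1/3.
-0.3616 + 0.659i + 0.5457j + 0.3703k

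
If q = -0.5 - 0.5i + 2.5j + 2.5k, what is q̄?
-0.5 + 0.5i - 2.5j - 2.5k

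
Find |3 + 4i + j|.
√26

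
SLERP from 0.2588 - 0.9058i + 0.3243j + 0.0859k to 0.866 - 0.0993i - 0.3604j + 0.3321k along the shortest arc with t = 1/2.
0.7184 - 0.6419i - 0.0231j + 0.267k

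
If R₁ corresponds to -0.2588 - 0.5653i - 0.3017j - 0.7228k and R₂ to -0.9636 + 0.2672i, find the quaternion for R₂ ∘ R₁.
0.4004 + 0.4756i + 0.4839j + 0.6159k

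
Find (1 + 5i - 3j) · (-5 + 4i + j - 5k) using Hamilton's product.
-22 - 6i + 41j + 12k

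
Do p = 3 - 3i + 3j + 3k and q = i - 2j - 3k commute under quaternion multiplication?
No: pq = 18 - 12j - 6k ≠ 18 + 6i - 12k = qp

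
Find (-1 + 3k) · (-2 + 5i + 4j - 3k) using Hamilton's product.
11 - 17i + 11j - 3k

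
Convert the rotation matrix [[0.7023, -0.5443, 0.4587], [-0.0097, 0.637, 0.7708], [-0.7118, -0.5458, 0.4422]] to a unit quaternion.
0.8339 - 0.3947i + 0.3509j + 0.1603k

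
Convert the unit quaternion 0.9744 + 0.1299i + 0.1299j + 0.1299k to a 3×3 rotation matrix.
[[0.9325, -0.2194, 0.2869], [0.2869, 0.9325, -0.2194], [-0.2194, 0.2869, 0.9325]]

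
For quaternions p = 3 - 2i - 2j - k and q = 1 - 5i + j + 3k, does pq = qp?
No: pq = -2 - 22i + 12j - 4k ≠ -2 - 12i - 10j + 20k = qp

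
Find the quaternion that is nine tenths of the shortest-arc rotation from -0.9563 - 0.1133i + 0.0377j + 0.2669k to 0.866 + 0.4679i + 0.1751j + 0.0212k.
-0.8862 - 0.4366i - 0.155j + 0.0087k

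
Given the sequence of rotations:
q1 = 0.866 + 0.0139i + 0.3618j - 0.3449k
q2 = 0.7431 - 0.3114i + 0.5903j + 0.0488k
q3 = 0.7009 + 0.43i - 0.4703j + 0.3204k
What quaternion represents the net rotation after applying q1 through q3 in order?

q2 · q1 = 0.4511 - 0.4806i + 0.6733j - 0.3349k
q3 · q2 · q1 = 0.9468 - 0.2011i + 0.2498j - 0.0267k
0.9468 - 0.2011i + 0.2498j - 0.0267k


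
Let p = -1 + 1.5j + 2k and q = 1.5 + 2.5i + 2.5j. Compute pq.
-5.25 - 7.5i + 4.75j - 0.75k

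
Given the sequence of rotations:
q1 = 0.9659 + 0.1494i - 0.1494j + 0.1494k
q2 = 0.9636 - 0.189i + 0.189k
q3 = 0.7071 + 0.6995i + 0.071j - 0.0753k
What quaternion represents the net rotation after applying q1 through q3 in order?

q2 · q1 = 0.9307 - 0.0104i - 0.0875j + 0.3548k
q3 · q2 · q1 = 0.6983 + 0.6623i - 0.2432j + 0.1203k
0.6983 + 0.6623i - 0.2432j + 0.1203k


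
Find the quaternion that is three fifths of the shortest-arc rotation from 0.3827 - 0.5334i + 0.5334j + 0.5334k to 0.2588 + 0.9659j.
0.3427 - 0.2405i + 0.8757j + 0.2405k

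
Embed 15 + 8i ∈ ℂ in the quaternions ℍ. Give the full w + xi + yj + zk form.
15 + 8i + 0j + 0k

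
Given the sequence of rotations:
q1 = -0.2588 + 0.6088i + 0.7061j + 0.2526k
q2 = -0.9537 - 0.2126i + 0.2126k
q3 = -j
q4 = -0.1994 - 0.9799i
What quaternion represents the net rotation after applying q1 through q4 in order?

q2 · q1 = 0.3225 - 0.6757i - 0.4903j - 0.446k
q3 · q2 · q1 = -0.4903 + 0.446i - 0.3225j - 0.6757k
q4 · q3 · q2 · q1 = 0.5348 + 0.3915i - 0.5978j + 0.4508k
0.5348 + 0.3915i - 0.5978j + 0.4508k


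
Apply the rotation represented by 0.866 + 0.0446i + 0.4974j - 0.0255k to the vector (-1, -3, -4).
(-4.206, -2.574, -1.297)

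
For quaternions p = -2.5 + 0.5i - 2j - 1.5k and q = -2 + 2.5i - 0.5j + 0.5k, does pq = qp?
No: pq = 3.5 - 9i + 1.25j + 6.5k ≠ 3.5 - 5.5i + 9.25j - 3k = qp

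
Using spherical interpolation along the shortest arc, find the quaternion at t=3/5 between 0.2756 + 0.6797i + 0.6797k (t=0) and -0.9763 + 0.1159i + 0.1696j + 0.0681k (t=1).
0.8954 + 0.2825i - 0.1294j + 0.319k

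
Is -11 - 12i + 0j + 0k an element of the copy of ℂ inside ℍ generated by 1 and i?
Yes. The quaternion -11 - 12i has j- and k-coefficients y = z = 0, so it lies in the complex subalgebra spanned by 1 and i.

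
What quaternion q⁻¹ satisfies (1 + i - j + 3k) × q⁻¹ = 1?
0.0833 - 0.0833i + 0.0833j - 0.25k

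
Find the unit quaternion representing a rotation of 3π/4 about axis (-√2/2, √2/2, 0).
0.3827 - 0.6533i + 0.6533j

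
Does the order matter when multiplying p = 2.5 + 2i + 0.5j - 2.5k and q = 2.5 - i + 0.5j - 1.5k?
Yes: pq = 4.25 + 3i + 8j - 8.5k ≠ 4.25 + 2i - 3j - 11.5k = qp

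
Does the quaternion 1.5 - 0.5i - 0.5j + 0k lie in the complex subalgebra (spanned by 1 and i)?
No. The quaternion 1.5 - 0.5i - 0.5j has j-coefficient y = -0.5 and k-coefficient z = 0, not both zero, so it does not lie in the complex subalgebra spanned by 1 and i.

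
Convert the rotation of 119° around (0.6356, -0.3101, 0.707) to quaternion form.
0.5075 + 0.5477i - 0.2672j + 0.6092k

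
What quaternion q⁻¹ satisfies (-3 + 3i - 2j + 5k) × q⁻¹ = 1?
-0.0638 - 0.0638i + 0.0426j - 0.1064k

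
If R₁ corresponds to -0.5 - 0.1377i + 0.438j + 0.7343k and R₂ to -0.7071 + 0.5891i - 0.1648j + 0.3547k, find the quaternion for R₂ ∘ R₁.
0.2464 - 0.4736i - 0.7087j - 0.4612k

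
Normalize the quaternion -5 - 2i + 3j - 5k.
-0.6299 - 0.252i + 0.378j - 0.6299k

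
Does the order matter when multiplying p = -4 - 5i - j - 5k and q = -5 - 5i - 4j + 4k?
Yes: pq = 11 + 21i + 66j + 24k ≠ 11 + 69i - 24j - 6k = qp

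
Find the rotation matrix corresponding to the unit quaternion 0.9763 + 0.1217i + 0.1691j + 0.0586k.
[[0.9359, -0.0733, 0.3444], [0.1556, 0.9635, -0.2178], [-0.3159, 0.2574, 0.9132]]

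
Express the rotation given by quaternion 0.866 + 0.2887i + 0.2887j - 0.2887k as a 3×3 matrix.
[[0.6666, 0.6667, 0.3333], [-0.3333, 0.6666, -0.6667], [-0.6667, 0.3333, 0.6666]]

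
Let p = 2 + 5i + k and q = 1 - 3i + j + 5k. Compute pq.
12 - 2i - 26j + 16k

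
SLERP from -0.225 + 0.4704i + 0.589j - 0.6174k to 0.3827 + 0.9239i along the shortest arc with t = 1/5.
-0.1 + 0.6516i + 0.519j - 0.544k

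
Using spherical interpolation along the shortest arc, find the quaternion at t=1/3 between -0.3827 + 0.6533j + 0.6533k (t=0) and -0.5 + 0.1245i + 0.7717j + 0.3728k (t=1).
-0.4278 + 0.0423i + 0.7025j + 0.5671k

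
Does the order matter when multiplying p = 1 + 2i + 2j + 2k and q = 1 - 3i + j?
Yes: pq = 5 - 3i - 3j + 10k ≠ 5 + i + 9j - 6k = qp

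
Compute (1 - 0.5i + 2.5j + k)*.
1 + 0.5i - 2.5j - k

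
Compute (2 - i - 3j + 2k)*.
2 + i + 3j - 2k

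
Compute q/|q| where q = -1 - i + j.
-0.5774 - 0.5774i + 0.5774j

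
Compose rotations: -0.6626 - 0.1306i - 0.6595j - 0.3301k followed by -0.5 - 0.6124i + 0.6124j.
0.6552 + 0.2689i - 0.2782j + 0.6489k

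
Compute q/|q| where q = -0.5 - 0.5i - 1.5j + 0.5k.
-0.2887 - 0.2887i - 0.866j + 0.2887k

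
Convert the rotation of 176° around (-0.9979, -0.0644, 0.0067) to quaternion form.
0.0349 - 0.9973i - 0.0644j + 0.0067k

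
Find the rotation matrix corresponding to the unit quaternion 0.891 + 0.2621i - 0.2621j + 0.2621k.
[[0.7252, -0.6045, -0.3297], [0.3297, 0.7252, -0.6045], [0.6045, 0.3297, 0.7252]]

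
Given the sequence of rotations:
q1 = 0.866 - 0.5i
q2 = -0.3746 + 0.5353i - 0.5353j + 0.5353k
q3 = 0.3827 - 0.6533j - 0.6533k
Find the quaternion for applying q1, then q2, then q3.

q2 · q1 = -0.0568 + 0.6509i - 0.7312j + 0.1959k
q3 · q2 · q1 = -0.3714 - 0.3566i - 0.668j + 0.5373k
-0.3714 - 0.3566i - 0.668j + 0.5373k


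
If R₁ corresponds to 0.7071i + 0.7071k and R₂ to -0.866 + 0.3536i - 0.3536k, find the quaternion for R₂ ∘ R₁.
-0.6123i - 0.5001j - 0.6123k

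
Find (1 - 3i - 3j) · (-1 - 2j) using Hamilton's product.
-7 + 3i + j + 6k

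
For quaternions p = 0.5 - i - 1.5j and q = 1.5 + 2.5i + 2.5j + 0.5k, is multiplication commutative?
No: pq = 7 - i - 0.5j + 1.5k ≠ 7 + 0.5i - 1.5j - k = qp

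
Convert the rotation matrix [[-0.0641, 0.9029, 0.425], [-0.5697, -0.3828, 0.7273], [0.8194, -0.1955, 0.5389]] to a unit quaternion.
0.5225 - 0.4415i - 0.1887j - 0.7046k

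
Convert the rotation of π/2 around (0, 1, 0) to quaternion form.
0.7071 + 0.7071j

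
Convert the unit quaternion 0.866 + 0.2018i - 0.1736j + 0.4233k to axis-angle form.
axis = (0.4036, -0.3472, 0.8465), θ = π/3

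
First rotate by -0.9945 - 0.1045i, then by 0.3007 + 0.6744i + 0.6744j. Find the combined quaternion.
-0.2286 - 0.7021i - 0.6707j + 0.0705k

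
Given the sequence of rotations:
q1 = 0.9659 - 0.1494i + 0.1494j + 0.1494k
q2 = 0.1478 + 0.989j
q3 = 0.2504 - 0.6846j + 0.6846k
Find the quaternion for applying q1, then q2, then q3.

q2 · q1 = -0.005 + 0.1257i + 0.9774j + 0.1698k
q3 · q2 · q1 = 0.5516 - 0.7539i + 0.3342j + 0.1251k
0.5516 - 0.7539i + 0.3342j + 0.1251k


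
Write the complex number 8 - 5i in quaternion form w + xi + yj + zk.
8 - 5i + 0j + 0k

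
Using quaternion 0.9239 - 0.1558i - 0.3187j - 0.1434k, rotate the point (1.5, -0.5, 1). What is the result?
(0.407, -0.324, 1.797)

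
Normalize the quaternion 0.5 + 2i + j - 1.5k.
0.1826 + 0.7303i + 0.3651j - 0.5477k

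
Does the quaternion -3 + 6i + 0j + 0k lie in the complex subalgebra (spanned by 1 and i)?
Yes. The quaternion -3 + 6i has j- and k-coefficients y = z = 0, so it lies in the complex subalgebra spanned by 1 and i.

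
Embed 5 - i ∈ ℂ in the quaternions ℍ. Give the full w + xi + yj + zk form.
5 - i + 0j + 0k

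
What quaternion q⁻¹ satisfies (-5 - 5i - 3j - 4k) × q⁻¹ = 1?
-0.0667 + 0.0667i + 0.04j + 0.0533k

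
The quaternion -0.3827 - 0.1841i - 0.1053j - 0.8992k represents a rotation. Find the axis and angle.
axis = (-0.1993, -0.114, -0.9733), θ = 5π/4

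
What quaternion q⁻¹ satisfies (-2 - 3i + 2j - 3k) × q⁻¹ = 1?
-0.0769 + 0.1154i - 0.0769j + 0.1154k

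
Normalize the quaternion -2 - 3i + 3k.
-0.4264 - 0.6396i + 0.6396k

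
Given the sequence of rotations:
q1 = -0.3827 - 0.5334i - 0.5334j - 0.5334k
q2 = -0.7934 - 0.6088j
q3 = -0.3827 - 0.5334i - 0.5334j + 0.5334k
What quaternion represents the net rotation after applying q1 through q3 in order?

q2 · q1 = -0.0211 + 0.7479i + 0.6562j + 0.0985k
q3 · q2 · q1 = 0.7045 - 0.6775i + 0.2116j
0.7045 - 0.6775i + 0.2116j


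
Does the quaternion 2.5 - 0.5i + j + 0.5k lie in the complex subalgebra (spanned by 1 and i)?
No. The quaternion 2.5 - 0.5i + j + 0.5k has j-coefficient y = 1 and k-coefficient z = 0.5, not both zero, so it does not lie in the complex subalgebra spanned by 1 and i.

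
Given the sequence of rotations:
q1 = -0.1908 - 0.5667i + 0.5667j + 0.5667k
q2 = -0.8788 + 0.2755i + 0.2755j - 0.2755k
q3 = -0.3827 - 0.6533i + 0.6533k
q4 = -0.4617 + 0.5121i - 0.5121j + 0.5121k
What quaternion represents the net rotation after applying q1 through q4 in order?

q2 · q1 = 0.3238 + 0.7577i - 0.5506j - 0.1332k
q3 · q2 · q1 = 0.4581 - 0.1418i + 0.6187j + 0.6222k
q4 · q3 · q2 · q1 = -0.1407 - 0.3354i - 0.9115j + 0.1915k
-0.1407 - 0.3354i - 0.9115j + 0.1915k


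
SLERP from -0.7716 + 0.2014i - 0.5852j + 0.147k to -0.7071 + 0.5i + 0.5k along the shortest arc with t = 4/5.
-0.7566 + 0.4592i - 0.1289j + 0.4472k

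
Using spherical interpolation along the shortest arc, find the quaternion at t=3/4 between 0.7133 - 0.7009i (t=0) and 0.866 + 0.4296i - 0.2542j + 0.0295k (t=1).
0.9663 + 0.1379i - 0.2159j + 0.0251k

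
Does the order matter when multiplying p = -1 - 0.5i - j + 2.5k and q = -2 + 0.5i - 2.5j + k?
Yes: pq = -2.75 + 5.75i + 6.25j - 4.25k ≠ -2.75 - 4.75i + 2.75j - 7.75k = qp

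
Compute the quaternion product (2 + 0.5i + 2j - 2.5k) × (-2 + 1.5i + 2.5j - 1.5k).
-13.5 + 5.25i - 2j + 0.25k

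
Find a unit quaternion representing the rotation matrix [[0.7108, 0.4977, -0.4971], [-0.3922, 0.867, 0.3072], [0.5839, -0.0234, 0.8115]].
0.9205 - 0.0898i - 0.2936j - 0.2417k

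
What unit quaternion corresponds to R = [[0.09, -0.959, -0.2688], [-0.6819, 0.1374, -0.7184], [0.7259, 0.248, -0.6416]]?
-0.3827 - 0.6313i + 0.6498j - 0.181k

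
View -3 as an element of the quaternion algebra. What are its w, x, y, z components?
-3 + 0i + 0j + 0k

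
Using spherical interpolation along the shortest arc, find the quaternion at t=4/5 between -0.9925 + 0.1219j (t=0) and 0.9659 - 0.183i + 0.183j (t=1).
-0.9814 + 0.1475i - 0.1227j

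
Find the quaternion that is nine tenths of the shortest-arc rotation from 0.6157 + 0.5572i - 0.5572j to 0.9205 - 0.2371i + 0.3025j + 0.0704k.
0.9626 - 0.1516i + 0.2141j + 0.0673k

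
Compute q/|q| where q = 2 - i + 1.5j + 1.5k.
0.6489 - 0.3244i + 0.4867j + 0.4867k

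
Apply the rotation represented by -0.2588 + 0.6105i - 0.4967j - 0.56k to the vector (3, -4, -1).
(3.65, -0.332, -3.545)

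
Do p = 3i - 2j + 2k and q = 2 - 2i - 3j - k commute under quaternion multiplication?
No: pq = 2 + 14i - 5j - 9k ≠ 2 - 2i - 3j + 17k = qp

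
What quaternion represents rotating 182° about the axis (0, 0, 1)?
-0.0175 + 0.9998k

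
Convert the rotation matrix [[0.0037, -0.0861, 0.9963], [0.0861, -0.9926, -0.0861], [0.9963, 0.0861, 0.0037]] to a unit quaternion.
0.061 + 0.7058i + 0.7058k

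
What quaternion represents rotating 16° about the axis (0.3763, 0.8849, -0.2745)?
0.9903 + 0.0524i + 0.1232j - 0.0382k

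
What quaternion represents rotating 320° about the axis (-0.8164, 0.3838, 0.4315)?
-0.9397 - 0.2792i + 0.1313j + 0.1476k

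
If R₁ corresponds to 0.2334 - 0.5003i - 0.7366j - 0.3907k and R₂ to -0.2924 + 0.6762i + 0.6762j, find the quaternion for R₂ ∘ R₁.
0.7681 + 0.0399i + 0.6374j - 0.0455k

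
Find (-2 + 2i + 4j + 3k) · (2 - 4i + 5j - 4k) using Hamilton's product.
-4 - 19i - 6j + 40k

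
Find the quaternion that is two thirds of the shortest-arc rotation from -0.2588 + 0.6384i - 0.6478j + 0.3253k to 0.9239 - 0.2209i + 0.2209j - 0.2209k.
-0.7687 + 0.4034i - 0.407j + 0.2841k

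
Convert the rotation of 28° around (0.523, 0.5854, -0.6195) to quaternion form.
0.9703 + 0.1265i + 0.1416j - 0.1499k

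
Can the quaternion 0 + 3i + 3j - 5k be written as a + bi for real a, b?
No. The quaternion 3i + 3j - 5k has j-coefficient y = 3 and k-coefficient z = -5, not both zero, so it does not lie in the complex subalgebra spanned by 1 and i.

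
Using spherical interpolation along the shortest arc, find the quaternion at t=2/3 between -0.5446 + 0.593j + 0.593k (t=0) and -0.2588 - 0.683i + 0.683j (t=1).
-0.4012 - 0.5012i + 0.7313j + 0.2301k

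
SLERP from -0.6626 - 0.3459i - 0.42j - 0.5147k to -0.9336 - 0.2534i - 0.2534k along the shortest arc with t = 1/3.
-0.7832 - 0.3268i - 0.289j - 0.443k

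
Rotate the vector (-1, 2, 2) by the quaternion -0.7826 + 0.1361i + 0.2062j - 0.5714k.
(-2.895, -0.376, 0.691)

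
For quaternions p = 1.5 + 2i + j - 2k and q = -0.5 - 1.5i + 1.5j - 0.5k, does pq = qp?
No: pq = -0.25 - 0.75i + 5.75j + 4.75k ≠ -0.25 - 5.75i - 2.25j - 4.25k = qp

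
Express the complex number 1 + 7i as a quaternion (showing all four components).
1 + 7i + 0j + 0k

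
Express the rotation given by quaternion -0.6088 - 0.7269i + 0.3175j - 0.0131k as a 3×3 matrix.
[[0.798, -0.4775, -0.3675], [-0.4456, -0.0571, -0.8934], [0.4056, 0.8768, -0.2584]]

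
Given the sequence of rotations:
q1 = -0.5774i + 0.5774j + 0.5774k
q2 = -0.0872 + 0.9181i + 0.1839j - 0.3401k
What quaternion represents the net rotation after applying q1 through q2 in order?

q2 · q1 = 0.6203 + 0.3529i - 0.3841j + 0.5859k
0.6203 + 0.3529i - 0.3841j + 0.5859k


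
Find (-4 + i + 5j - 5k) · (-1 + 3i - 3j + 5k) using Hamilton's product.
41 - 3i - 13j - 33k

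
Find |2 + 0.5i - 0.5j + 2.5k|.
3.279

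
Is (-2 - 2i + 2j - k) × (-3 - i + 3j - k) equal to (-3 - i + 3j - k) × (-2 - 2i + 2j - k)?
No: pq = -3 + 9i - 13j + k ≠ -3 + 7i - 11j + 9k = qp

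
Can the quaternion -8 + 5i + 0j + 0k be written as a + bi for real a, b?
Yes. The quaternion -8 + 5i has j- and k-coefficients y = z = 0, so it lies in the complex subalgebra spanned by 1 and i.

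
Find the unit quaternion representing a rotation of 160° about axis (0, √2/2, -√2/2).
0.1736 + 0.6964j - 0.6964k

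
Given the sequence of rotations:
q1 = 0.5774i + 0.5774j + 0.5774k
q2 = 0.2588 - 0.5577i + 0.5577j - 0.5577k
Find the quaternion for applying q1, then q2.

q2 · q1 = 0.322 + 0.7935i + 0.1494j - 0.4946k
0.322 + 0.7935i + 0.1494j - 0.4946k


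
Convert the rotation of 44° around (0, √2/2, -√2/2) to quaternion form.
0.9272 + 0.2649j - 0.2649k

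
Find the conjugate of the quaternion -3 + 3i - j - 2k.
-3 - 3i + j + 2k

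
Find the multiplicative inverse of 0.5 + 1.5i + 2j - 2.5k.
0.0392 - 0.1176i - 0.1569j + 0.1961k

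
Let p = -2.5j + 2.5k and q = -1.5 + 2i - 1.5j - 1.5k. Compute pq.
7.5i + 8.75j + 1.25k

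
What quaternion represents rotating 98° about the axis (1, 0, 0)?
0.6561 + 0.7547i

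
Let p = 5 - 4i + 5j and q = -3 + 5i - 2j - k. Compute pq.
15 + 32i - 29j - 22k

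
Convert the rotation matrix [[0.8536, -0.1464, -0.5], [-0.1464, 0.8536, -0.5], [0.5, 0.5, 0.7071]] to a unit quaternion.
0.9239 + 0.2706i - 0.2706j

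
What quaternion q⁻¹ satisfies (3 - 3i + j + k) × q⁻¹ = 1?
0.15 + 0.15i - 0.05j - 0.05k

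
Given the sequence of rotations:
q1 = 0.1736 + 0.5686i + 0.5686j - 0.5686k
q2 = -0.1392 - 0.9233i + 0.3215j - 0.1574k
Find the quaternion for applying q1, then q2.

q2 · q1 = 0.2285 - 0.3327i - 0.6378j - 0.656k
0.2285 - 0.3327i - 0.6378j - 0.656k


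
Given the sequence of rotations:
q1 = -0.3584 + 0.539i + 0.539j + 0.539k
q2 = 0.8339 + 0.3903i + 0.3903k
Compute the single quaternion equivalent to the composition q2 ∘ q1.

q2 · q1 = -0.7196 + 0.0992i + 0.4495j + 0.52k
-0.7196 + 0.0992i + 0.4495j + 0.52k


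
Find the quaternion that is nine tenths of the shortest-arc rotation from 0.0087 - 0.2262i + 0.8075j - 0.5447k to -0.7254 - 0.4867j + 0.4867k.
0.6694 - 0.0255i + 0.5396j - 0.5099k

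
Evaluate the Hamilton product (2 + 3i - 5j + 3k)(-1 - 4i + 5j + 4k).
23 - 46i - 9j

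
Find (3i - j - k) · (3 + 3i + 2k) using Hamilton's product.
-7 + 7i - 12j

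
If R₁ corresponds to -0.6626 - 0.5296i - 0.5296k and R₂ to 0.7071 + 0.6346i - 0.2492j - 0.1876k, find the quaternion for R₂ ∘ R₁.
-0.2318 - 0.663i + 0.6006j - 0.3822k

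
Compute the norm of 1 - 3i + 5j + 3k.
√44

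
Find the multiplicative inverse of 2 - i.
0.4 + 0.2i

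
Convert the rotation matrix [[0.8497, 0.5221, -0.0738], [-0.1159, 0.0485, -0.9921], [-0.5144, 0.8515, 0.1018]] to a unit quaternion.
0.7071 + 0.6518i + 0.1558j - 0.2256k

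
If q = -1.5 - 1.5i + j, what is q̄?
-1.5 + 1.5i - j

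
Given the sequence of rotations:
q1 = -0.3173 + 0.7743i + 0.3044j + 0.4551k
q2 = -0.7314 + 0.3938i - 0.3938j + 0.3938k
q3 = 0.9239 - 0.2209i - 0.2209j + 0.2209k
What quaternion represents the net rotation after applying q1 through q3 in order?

q2 · q1 = -0.1322 - 0.9904i + 0.028j - 0.033k
q3 · q2 · q1 = -0.3274 - 0.8847i - 0.171j - 0.2847k
-0.3274 - 0.8847i - 0.171j - 0.2847k


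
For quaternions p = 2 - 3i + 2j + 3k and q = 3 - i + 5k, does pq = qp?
No: pq = -12 - i + 18j + 21k ≠ -12 - 21i - 6j + 17k = qp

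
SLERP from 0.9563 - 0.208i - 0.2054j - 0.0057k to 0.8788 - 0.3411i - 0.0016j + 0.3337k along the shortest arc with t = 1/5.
0.9546 - 0.2385i - 0.1665j + 0.0641k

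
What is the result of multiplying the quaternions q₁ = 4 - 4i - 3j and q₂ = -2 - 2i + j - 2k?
-13 + 6i + 2j - 18k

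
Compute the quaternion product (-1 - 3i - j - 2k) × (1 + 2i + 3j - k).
6 + 2i - 11j - 8k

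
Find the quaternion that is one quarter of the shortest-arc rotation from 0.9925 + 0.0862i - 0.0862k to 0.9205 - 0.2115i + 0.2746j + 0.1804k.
0.9972 + 0.0109i + 0.0714j - 0.019k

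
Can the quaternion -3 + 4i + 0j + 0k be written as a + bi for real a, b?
Yes. The quaternion -3 + 4i has j- and k-coefficients y = z = 0, so it lies in the complex subalgebra spanned by 1 and i.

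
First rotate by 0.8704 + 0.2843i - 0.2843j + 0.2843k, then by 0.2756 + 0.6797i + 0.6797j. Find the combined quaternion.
0.2399 + 0.8632i + 0.32j - 0.3081k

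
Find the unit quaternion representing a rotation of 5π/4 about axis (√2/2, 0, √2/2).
-0.3827 + 0.6533i + 0.6533k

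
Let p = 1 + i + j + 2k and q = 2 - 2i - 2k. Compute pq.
8 - 2i + 4k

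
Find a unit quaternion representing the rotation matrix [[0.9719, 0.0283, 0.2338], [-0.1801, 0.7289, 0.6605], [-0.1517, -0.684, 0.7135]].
0.9239 - 0.3638i + 0.1043j - 0.0564k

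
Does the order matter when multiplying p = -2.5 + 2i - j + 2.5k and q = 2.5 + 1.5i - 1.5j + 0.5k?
Yes: pq = -12 + 4.5i + 4j + 3.5k ≠ -12 - 2i - 1.5j + 6.5k = qp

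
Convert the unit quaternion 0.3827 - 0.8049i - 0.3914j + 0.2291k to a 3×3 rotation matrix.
[[0.5886, 0.4547, -0.6684], [0.8054, -0.4007, 0.4367], [-0.0692, -0.7954, -0.6021]]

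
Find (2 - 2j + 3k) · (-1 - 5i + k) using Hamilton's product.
-5 - 12i - 13j - 11k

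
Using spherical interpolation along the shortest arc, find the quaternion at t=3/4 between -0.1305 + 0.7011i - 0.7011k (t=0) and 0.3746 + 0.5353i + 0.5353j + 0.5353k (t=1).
-0.3895 - 0.2266i - 0.4873j - 0.748k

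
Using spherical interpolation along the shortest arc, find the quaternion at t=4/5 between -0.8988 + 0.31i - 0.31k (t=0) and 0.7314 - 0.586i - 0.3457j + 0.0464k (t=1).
-0.7847 + 0.5426i + 0.2817j - 0.1029k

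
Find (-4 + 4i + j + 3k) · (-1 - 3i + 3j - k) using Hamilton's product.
16 - 2i - 18j + 16k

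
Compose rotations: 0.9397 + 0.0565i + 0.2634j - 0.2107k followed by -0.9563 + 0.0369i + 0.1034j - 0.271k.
-0.9851 + 0.0302i - 0.1623j - 0.0493k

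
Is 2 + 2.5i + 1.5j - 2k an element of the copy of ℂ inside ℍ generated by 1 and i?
No. The quaternion 2 + 2.5i + 1.5j - 2k has j-coefficient y = 1.5 and k-coefficient z = -2, not both zero, so it does not lie in the complex subalgebra spanned by 1 and i.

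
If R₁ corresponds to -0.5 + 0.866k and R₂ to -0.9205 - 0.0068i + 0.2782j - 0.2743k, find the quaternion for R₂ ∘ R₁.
0.6978 + 0.2443i - 0.1332j - 0.66k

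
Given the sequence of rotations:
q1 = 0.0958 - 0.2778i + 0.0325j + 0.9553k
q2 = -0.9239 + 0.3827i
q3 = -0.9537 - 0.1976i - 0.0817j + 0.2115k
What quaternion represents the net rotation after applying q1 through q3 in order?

q2 · q1 = 0.0178 + 0.2933i - 0.3956j - 0.8702k
q3 · q2 · q1 = 0.1927 - 0.1285i + 0.2659j + 0.9358k
0.1927 - 0.1285i + 0.2659j + 0.9358k


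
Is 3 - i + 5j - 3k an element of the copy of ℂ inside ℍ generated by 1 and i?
No. The quaternion 3 - i + 5j - 3k has j-coefficient y = 5 and k-coefficient z = -3, not both zero, so it does not lie in the complex subalgebra spanned by 1 and i.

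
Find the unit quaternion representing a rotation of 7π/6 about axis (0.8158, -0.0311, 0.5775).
-0.2588 + 0.788i - 0.03j + 0.5578k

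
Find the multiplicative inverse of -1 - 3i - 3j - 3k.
-0.0357 + 0.1071i + 0.1071j + 0.1071k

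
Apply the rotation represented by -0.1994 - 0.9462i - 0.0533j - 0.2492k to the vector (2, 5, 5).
(4.212, -5.927, -1.061)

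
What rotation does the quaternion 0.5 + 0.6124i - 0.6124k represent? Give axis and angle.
axis = (√2/2, 0, -√2/2), θ = 2π/3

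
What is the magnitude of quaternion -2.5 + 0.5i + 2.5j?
3.571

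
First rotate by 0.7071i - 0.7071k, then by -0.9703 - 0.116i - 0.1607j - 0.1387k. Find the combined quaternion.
-0.0161 - 0.5725i - 0.1801j + 0.7997k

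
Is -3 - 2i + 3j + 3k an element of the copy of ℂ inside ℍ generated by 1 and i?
No. The quaternion -3 - 2i + 3j + 3k has j-coefficient y = 3 and k-coefficient z = 3, not both zero, so it does not lie in the complex subalgebra spanned by 1 and i.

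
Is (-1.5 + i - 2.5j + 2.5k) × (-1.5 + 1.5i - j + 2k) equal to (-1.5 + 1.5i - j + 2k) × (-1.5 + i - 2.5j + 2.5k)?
No: pq = -6.75 - 6.25i + 7j - 4k ≠ -6.75 - 1.25i + 3.5j - 9.5k = qp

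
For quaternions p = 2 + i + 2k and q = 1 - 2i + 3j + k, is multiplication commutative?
No: pq = 2 - 9i + j + 7k ≠ 2 + 3i + 11j + k = qp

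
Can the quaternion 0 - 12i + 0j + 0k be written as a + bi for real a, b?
Yes. The quaternion -12i has j- and k-coefficients y = z = 0, so it lies in the complex subalgebra spanned by 1 and i.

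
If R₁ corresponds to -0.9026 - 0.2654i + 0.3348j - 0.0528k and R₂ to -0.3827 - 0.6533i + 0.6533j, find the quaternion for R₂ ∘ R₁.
-0.0467 + 0.6567i - 0.7523j - 0.0251k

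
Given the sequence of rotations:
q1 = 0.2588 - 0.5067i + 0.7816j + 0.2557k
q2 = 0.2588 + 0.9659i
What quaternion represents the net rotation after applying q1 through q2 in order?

q2 · q1 = 0.5564 + 0.1188i - 0.0447j + 0.8211k
0.5564 + 0.1188i - 0.0447j + 0.8211k


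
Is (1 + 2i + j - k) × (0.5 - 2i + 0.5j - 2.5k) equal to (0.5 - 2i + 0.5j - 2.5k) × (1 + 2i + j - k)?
No: pq = 1.5 - 3i + 8j ≠ 1.5 + i - 6j - 6k = qp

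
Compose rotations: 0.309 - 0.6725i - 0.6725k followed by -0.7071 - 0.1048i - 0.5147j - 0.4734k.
-0.6073 + 0.7893i + 0.0888j - 0.0169k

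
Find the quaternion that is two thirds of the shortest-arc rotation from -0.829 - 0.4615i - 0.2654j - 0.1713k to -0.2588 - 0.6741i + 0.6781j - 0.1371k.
-0.5442 - 0.7101i + 0.4104j - 0.1767k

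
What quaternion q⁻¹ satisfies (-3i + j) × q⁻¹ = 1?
0.3i - 0.1j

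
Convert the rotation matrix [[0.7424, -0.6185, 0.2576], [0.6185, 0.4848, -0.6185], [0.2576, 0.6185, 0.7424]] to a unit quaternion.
0.8616 + 0.3589i + 0.3589k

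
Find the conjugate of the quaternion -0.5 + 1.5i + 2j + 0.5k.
-0.5 - 1.5i - 2j - 0.5k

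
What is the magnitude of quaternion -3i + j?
√10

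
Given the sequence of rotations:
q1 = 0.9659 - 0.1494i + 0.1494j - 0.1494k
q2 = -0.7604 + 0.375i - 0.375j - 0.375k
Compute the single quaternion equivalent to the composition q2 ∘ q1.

q2 · q1 = -0.6784 + 0.5879i - 0.3638j - 0.2486k
-0.6784 + 0.5879i - 0.3638j - 0.2486k


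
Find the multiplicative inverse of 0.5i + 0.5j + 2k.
-0.1111i - 0.1111j - 0.4444k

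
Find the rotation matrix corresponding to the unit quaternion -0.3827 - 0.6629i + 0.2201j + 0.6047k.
[[0.1718, 0.171, -0.9702], [-0.7546, -0.6102, -0.2412], [-0.6332, 0.7736, 0.0242]]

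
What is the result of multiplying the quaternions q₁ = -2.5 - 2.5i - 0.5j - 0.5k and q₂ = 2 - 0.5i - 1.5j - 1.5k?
-7.75 - 3.75i - 0.75j + 6.25k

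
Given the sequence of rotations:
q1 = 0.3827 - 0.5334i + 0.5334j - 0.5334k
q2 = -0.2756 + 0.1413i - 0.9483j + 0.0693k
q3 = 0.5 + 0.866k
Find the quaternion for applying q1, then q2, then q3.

q2 · q1 = 0.5127 + 0.6699i - 0.4715j - 0.2569k
q3 · q2 · q1 = 0.4788 + 0.7433i + 0.3444j + 0.3155k
0.4788 + 0.7433i + 0.3444j + 0.3155k


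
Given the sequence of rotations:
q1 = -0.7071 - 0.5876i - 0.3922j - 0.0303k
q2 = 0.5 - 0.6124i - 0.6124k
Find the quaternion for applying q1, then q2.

q2 · q1 = -0.732 - 0.101i + 0.1452j + 0.6581k
-0.732 - 0.101i + 0.1452j + 0.6581k


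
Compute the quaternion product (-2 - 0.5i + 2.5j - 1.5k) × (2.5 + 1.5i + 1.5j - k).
-9.5 - 4.5i + 0.5j - 6.25k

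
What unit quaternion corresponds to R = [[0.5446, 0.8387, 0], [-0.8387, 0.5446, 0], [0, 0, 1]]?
0.8788 - 0.4772k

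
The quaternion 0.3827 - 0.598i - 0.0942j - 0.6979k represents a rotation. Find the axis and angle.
axis = (-0.6473, -0.102, -0.7554), θ = 3π/4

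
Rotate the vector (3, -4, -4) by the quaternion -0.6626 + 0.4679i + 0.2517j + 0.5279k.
(-3.434, -4.954, 2.158)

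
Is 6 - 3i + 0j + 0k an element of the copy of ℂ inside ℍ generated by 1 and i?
Yes. The quaternion 6 - 3i has j- and k-coefficients y = z = 0, so it lies in the complex subalgebra spanned by 1 and i.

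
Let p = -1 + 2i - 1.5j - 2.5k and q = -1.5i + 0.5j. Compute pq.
3.75 + 2.75i + 3.25j - 1.25k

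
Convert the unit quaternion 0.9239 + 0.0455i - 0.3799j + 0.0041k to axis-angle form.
axis = (0.1189, -0.9928, 0.0107), θ = π/4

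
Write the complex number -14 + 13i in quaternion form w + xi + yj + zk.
-14 + 13i + 0j + 0k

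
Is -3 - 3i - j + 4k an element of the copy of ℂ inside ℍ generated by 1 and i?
No. The quaternion -3 - 3i - j + 4k has j-coefficient y = -1 and k-coefficient z = 4, not both zero, so it does not lie in the complex subalgebra spanned by 1 and i.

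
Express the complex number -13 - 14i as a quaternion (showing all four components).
-13 - 14i + 0j + 0k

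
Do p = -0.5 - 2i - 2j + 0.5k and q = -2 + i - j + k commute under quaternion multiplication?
No: pq = 0.5 + 2i + 7j + 2.5k ≠ 0.5 + 5i + 2j - 5.5k = qp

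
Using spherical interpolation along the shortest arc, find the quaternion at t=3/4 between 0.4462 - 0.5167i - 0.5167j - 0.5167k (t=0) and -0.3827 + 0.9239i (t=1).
0.4296 - 0.8792i - 0.1457j - 0.1457k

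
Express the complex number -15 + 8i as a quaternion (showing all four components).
-15 + 8i + 0j + 0k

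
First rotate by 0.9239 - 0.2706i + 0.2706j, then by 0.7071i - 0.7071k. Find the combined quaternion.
0.1913 + 0.8446i + 0.1913j - 0.4619k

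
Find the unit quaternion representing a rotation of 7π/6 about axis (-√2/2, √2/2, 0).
-0.2588 - 0.683i + 0.683j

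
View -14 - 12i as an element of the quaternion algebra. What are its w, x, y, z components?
-14 - 12i + 0j + 0k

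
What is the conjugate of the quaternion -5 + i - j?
-5 - i + j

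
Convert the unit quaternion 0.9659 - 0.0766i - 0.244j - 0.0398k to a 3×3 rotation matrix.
[[0.8778, 0.1143, -0.4653], [-0.0395, 0.9851, 0.1674], [0.4775, -0.1286, 0.8692]]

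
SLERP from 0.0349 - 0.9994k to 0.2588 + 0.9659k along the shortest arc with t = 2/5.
-0.0837 - 0.9965k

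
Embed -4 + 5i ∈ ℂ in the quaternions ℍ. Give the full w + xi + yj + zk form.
-4 + 5i + 0j + 0k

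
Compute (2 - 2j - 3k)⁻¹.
0.1176 + 0.1176j + 0.1765k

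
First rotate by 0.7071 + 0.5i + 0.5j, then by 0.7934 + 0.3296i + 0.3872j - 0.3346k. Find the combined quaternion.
0.2026 + 0.7971i + 0.5032j - 0.2654k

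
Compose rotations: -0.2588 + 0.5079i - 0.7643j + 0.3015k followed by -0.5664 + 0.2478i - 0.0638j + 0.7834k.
-0.2642 + 0.2277i + 0.7726j - 0.5305k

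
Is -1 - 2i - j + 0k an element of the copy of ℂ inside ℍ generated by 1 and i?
No. The quaternion -1 - 2i - j has j-coefficient y = -1 and k-coefficient z = 0, not both zero, so it does not lie in the complex subalgebra spanned by 1 and i.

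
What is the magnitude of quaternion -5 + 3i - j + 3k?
√44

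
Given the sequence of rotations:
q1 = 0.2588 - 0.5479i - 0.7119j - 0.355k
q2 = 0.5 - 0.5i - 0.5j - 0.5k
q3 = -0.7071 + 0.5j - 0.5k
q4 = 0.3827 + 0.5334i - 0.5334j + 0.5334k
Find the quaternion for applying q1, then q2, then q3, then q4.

q2 · q1 = -0.678 - 0.5818i - 0.3889j - 0.2249k
q3 · q2 · q1 = 0.5614 + 0.1045i + 0.2269j + 0.7889k
q4 · q3 · q2 · q1 = -0.1407 - 0.2024i - 0.5777j + 0.7781k
-0.1407 - 0.2024i - 0.5777j + 0.7781k


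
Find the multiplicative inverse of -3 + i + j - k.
-0.25 - 0.0833i - 0.0833j + 0.0833k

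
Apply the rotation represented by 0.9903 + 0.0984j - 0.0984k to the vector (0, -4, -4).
(-1.559, -3.845, -3.845)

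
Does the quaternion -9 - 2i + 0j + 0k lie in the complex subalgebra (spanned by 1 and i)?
Yes. The quaternion -9 - 2i has j- and k-coefficients y = z = 0, so it lies in the complex subalgebra spanned by 1 and i.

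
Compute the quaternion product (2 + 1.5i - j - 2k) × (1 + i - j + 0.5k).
0.5 + i - 5.75j - 1.5k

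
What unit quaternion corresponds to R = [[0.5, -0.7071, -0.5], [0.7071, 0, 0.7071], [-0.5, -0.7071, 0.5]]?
0.7071 - 0.5i + 0.5k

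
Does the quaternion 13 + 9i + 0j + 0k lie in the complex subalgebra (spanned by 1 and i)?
Yes. The quaternion 13 + 9i has j- and k-coefficients y = z = 0, so it lies in the complex subalgebra spanned by 1 and i.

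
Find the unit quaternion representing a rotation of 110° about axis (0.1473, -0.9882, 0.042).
0.5736 + 0.1207i - 0.8095j + 0.0344k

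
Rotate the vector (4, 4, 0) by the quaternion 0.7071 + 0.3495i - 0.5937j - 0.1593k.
(0.218, 0.259, 5.647)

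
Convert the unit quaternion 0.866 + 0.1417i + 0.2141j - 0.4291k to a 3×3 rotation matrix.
[[0.5401, 0.8039, 0.2492], [-0.6825, 0.5916, -0.4292], [-0.4924, 0.0617, 0.8682]]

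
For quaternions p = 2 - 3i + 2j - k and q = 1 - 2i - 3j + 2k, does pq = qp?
No: pq = 4 - 6i + 4j + 16k ≠ 4 - 8i - 12j - 10k = qp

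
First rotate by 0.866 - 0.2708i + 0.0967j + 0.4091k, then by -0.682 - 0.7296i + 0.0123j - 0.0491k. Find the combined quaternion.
-0.7693 - 0.4374i + 0.2565j - 0.3887k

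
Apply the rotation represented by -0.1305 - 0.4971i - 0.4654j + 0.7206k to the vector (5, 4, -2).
(1.434, 0.843, -6.499)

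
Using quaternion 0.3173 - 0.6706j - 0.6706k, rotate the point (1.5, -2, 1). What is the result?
(-2.475, 0.06, -1.06)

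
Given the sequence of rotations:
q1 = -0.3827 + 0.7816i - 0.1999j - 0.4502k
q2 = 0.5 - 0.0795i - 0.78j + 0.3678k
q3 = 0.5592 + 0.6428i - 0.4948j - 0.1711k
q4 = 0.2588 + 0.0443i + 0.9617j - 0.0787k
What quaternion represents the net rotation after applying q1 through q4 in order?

q2 · q1 = -0.1196 + 0.8459i + 0.4502j + 0.2597k
q3 · q2 · q1 = -0.3434 + 0.3447i - 0.0007j + 0.8736k
q4 · q3 · q2 · q1 = -0.0347 + 0.9141i - 0.3963j - 0.0784k
-0.0347 + 0.9141i - 0.3963j - 0.0784k


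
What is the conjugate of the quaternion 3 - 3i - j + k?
3 + 3i + j - k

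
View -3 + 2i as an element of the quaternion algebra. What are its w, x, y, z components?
-3 + 2i + 0j + 0k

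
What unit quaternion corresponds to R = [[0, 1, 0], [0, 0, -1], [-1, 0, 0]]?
-0.5 - 0.5i - 0.5j + 0.5k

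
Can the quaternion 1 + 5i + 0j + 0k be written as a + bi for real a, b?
Yes. The quaternion 1 + 5i has j- and k-coefficients y = z = 0, so it lies in the complex subalgebra spanned by 1 and i.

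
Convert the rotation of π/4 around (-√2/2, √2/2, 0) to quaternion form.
0.9239 - 0.2706i + 0.2706j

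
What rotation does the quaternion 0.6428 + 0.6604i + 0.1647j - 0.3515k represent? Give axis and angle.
axis = (0.8621, 0.215, -0.4589), θ = 100°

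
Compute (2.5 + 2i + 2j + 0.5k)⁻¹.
0.1724 - 0.1379i - 0.1379j - 0.0345k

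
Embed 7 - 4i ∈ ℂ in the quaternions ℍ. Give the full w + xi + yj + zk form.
7 - 4i + 0j + 0k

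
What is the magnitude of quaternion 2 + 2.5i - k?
3.354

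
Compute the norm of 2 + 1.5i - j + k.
2.872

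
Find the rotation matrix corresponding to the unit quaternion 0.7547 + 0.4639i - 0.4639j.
[[0.5696, -0.4304, -0.7002], [-0.4304, 0.5696, -0.7002], [0.7002, 0.7002, 0.1392]]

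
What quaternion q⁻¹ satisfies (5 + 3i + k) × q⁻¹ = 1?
0.1429 - 0.0857i - 0.0286k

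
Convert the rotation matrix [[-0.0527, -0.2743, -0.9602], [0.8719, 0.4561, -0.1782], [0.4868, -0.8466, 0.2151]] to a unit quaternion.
0.6361 - 0.2627i - 0.5687j + 0.4505k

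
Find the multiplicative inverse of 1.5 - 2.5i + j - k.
0.1429 + 0.2381i - 0.0952j + 0.0952k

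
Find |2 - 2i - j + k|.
√10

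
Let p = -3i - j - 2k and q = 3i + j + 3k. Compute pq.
16 - i + 3j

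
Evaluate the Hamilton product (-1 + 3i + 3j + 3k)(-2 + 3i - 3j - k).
5 - 3i + 9j - 23k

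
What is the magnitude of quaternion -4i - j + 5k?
√42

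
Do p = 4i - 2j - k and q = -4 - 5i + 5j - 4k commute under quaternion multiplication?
No: pq = 26 - 3i + 29j + 14k ≠ 26 - 29i - 13j - 6k = qp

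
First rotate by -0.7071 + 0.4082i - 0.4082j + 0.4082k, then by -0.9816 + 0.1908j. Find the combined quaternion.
0.772 - 0.3228i + 0.2658j - 0.4786k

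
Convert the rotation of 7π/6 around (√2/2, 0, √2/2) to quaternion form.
-0.2588 + 0.683i + 0.683k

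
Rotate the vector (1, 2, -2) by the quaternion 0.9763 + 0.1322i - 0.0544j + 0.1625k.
(0.404, 2.679, -1.288)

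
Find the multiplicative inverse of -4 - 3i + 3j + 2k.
-0.1053 + 0.0789i - 0.0789j - 0.0526k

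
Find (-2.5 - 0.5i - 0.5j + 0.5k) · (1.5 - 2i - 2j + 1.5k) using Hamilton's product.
-6.5 + 4.5i + 4j - 3k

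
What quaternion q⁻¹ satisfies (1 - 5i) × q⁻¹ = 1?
0.0385 + 0.1923i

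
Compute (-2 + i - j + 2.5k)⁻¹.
-0.1633 - 0.0816i + 0.0816j - 0.2041k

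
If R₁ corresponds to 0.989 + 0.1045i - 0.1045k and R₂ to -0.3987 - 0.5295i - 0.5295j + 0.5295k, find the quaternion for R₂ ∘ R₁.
-0.2836 - 0.51i - 0.5237j + 0.6207k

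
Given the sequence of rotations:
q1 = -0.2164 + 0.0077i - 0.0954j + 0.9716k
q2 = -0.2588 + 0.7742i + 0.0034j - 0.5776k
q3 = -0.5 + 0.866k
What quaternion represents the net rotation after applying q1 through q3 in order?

q2 · q1 = 0.6116 - 0.2213i - 0.7327j - 0.2003k
q3 · q2 · q1 = -0.1323 + 0.7452i + 0.1747j + 0.6298k
-0.1323 + 0.7452i + 0.1747j + 0.6298k
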